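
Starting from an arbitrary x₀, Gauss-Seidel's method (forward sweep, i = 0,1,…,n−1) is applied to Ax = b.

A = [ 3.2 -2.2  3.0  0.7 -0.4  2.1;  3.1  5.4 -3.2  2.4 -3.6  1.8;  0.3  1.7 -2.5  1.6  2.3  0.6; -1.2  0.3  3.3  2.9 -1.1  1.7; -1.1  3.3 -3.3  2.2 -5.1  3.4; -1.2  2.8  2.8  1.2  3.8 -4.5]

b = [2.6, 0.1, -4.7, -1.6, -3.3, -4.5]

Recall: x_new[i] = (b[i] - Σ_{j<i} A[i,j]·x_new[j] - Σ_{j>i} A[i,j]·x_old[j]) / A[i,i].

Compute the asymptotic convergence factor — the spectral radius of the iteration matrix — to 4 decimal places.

1.3663

Write A = D+L+U with D = diag(3.2, 5.4, -2.5, 2.9, -5.1, -4.5).
T_GS = -(D+L)⁻¹U: row 0 first, T[0,5] = -(2.1)/(3.2) = -0.6562; later rows by forward substitution.
  T[0,:] = [+0.0000  +0.6875  -0.9375  -0.2188  +0.1250  -0.6562]
  T[1,:] = [+0.0000  -0.3947  +1.1308  -0.3189  +0.5949  +0.0434]
  T[2,:] = [+0.0000  -0.1859  +0.6564  +0.3969  +1.3395  +0.1908]
  T[3,:] = [+0.0000  +0.5368  -1.2519  -0.5092  -1.1548  -1.0793]
  T[4,:] = [+0.0000  -0.0518  -0.0309  -0.6356  -1.0069  +0.2473]
  T[5,:] = [+0.0000  -0.4452  +1.0021  -0.5656  +0.0121  +0.2417]
|λ(T)| sorted: 1.3663, 1.0089, 0.4247, 0.4247, 0.0707, 0.0000.
ρ = 1.3663; 1.3663 > 1 ⇒ diverges.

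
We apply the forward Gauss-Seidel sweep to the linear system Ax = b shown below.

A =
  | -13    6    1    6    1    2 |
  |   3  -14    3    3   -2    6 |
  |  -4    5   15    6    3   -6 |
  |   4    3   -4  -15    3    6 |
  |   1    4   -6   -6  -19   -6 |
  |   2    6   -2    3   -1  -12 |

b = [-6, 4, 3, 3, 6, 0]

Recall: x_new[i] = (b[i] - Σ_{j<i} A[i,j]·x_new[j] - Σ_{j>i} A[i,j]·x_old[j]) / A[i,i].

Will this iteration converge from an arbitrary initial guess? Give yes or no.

A = D + L + U where D = diag(-13, -14, 15, -15, -19, -12).
T_GS = -(D+L)⁻¹U: row 0 first, T[0,5] = -(2)/(-13) = +0.1538; later rows by forward substitution.
  T[0,:] = [+0.0000  +0.4615  +0.0769  +0.4615  +0.0769  +0.1538]
  T[1,:] = [+0.0000  +0.0989  +0.2308  +0.3132  -0.1264  +0.4615]
  T[2,:] = [+0.0000  +0.0901  -0.0564  -0.3813  -0.1374  +0.2872]
  T[3,:] = [+0.0000  +0.1188  +0.0817  +0.2874  +0.2319  +0.4568]
  T[4,:] = [+0.0000  -0.0209  +0.0446  +0.1199  -0.0524  -0.4455]
  T[5,:] = [+0.0000  +0.1428  +0.1543  +0.3589  +0.0349  +0.3599]
moduli |λ_i(T)| = 0.8444, 0.3370, 0.1298, 0.1298, 0.0869, 0.0000.
ρ(T) = max|λ| = 0.8444; 0.8444 < 1: convergent.

yes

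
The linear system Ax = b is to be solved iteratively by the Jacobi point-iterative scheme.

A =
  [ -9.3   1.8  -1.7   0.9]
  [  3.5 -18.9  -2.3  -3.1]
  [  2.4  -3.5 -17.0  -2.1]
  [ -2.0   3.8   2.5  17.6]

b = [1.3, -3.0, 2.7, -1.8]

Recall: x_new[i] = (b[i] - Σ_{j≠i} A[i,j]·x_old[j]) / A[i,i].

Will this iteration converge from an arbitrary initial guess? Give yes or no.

yes

Split A = D + L + U, D = diag(-9.3, -18.9, -17, 17.6).
T_J = -D⁻¹(L+U): T[0,3] = -(0.9)/(-9.3) = +0.0968; T[0,0] = 0.
  T[0,:] = [+0.0000 +0.1935 -0.1828 +0.0968]
  T[1,:] = [+0.1852 +0.0000 -0.1217 -0.1640]
  T[2,:] = [+0.1412 -0.2059 +0.0000 -0.1235]
  T[3,:] = [+0.1136 -0.2159 -0.1420 +0.0000]
eigenvalue magnitudes: 0.3633, 0.2369, 0.0952, 0.0312.
ρ = 0.3633; 0.3633 < 1, so it converges for any x₀.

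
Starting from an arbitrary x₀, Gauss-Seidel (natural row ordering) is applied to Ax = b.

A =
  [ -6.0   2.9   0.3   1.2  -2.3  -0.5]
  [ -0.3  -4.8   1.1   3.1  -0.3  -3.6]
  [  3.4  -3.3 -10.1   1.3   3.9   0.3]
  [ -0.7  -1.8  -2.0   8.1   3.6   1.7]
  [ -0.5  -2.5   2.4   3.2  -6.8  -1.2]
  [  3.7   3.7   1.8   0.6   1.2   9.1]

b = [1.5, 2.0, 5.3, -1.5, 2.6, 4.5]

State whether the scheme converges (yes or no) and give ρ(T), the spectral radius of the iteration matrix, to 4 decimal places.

Split A = D + L + U, D = diag(-6, -4.8, -10.1, 8.1, -6.8, 9.1).
GS T = -(D+L)⁻¹U: row 0 first, T[0,5] = -(-0.5)/(-6) = -0.0833; later rows by forward substitution.
  T[0,:] = [+0.0000 +0.4833 +0.0500 +0.2000 -0.3833 -0.0833]
  T[1,:] = [+0.0000 -0.0302 +0.2260 +0.6333 -0.0385 -0.7448]
  T[2,:] = [+0.0000 +0.1726 -0.0570 -0.0109 +0.2697 +0.2450]
  T[3,:] = [+0.0000 +0.0777 +0.0405 +0.1553 -0.4195 -0.3221]
  T[4,:] = [+0.0000 +0.0730 -0.0879 -0.1783 -0.0599 +0.0384]
  T[5,:] = [+0.0000 -0.2331 -0.0920 -0.3234 +0.1537 +0.3044]
|λ(T)| sorted: 0.8354, 0.4394, 0.1113, 0.1055, 0.1055, 0.0000.
ρ(T) = max|λ| = 0.8354; 0.8354 < 1: convergent.

yes, ρ = 0.8354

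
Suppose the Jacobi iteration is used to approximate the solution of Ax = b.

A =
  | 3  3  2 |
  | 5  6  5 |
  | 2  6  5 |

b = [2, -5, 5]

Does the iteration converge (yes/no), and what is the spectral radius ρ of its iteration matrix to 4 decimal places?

no, ρ = 1.6455

A = D + L + U where D = diag(3, 6, 5).
Jacobi T = -D⁻¹(L+U): T[0,2] = -(2)/(3) = -0.6667; T[0,0] = 0.
  T[0,:] = [+0.0000  -1.0000  -0.6667]
  T[1,:] = [-0.8333  +0.0000  -0.8333]
  T[2,:] = [-0.4000  -1.2000  +0.0000]
|roots of det(T-λI)|: 1.6455, 1.0858, 0.5597.
ρ = 1.6455; 1.6455 > 1, so it fails to converge.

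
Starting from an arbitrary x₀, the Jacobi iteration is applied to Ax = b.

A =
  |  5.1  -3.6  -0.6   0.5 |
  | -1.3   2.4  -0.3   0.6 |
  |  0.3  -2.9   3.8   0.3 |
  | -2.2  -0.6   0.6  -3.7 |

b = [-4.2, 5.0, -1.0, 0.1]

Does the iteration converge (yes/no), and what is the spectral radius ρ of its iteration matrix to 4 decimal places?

yes, ρ = 0.8535

Let D = diag(5.1, 2.4, 3.8, -3.7); L, U the strict triangles.
T_J = -D⁻¹(L+U): T[2,1] = -(-2.9)/(3.8) = +0.7632; T[2,2] = 0.
  T[0,:] = [+0.0000 +0.7059 +0.1176 -0.0980]
  T[1,:] = [+0.5417 +0.0000 +0.1250 -0.2500]
  T[2,:] = [-0.0789 +0.7632 +0.0000 -0.0789]
  T[3,:] = [-0.5946 -0.1622 +0.1622 +0.0000]
eigenvalue magnitudes: 0.8535, 0.6114, 0.1611, 0.1611.
spectral radius ρ = 0.8535; 0.8535 < 1 ⇒ converges.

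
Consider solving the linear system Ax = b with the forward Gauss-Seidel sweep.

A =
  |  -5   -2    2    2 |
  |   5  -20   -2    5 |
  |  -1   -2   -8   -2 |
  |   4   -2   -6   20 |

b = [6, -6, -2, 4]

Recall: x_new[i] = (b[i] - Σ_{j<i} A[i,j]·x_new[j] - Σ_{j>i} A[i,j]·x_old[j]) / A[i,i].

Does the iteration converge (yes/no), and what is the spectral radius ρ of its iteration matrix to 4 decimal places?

Split A = D + L + U, D = diag(-5, -20, -8, 20).
GS T = -(D+L)⁻¹U: row 0 first, T[0,3] = -(2)/(-5) = +0.4000; later rows by forward substitution.
  T[0,:] = [+0.0000  -0.4000  +0.4000  +0.4000]
  T[1,:] = [+0.0000  -0.1000  +0.0000  +0.3500]
  T[2,:] = [+0.0000  +0.0750  -0.0500  -0.3875]
  T[3,:] = [+0.0000  +0.0925  -0.0950  -0.1613]
|roots of det(T-λI)|: 0.3989, 0.1271, 0.0394, 0.0000.
ρ = 0.3989; 0.3989 < 1, so it converges for any x₀.

yes, ρ = 0.3989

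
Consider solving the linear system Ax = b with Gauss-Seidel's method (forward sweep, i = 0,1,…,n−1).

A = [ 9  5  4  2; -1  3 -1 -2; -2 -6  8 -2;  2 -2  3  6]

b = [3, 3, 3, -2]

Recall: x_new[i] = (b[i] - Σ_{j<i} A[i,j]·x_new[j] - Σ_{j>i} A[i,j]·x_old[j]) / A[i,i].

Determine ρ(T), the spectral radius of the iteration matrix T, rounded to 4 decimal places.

Write A = D+L+U with D = diag(9, 3, 8, 6).
Gauss-Seidel: T = -(D+L)⁻¹U, row 0 first, T[0,1] = -(5)/(9) = -0.5556; later rows by forward substitution.
  T[0,:] = [+0.0000  -0.5556  -0.4444  -0.2222]
  T[1,:] = [+0.0000  -0.1852  +0.1852  +0.5926]
  T[2,:] = [+0.0000  -0.2778  +0.0278  +0.6389]
  T[3,:] = [+0.0000  +0.2623  +0.1960  -0.0478]
moduli |λ_i(T)| = 0.5607, 0.4209, 0.0654, 0.0000.
ρ(T) = max|λ| = 0.5607; 0.5607 < 1 ⇒ converges.

0.5607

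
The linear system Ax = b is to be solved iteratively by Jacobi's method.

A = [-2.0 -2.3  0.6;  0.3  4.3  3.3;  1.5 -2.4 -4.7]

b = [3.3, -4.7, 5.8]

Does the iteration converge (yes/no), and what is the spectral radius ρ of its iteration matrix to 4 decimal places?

Let D = diag(-2, 4.3, -4.7); L, U the strict triangles.
T_J = -D⁻¹(L+U): T[2,0] = -(1.5)/(-4.7) = +0.3191; T[2,2] = 0.
  T[0,:] = [+0.0000 -1.1500 +0.3000]
  T[1,:] = [-0.0698 +0.0000 -0.7674]
  T[2,:] = [+0.3191 -0.5106 +0.0000]
moduli |λ_i(T)| = 0.9379, 0.5583, 0.5583.
spectral radius ρ = 0.9379; 0.9379 < 1 ⇒ converges.

yes, ρ = 0.9379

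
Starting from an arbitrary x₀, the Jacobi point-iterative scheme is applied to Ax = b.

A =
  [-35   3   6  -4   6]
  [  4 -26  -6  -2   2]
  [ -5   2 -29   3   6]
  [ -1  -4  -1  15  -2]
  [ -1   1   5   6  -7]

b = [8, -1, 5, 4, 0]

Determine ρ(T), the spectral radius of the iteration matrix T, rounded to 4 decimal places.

Write A = D+L+U with D = diag(-35, -26, -29, 15, -7).
Jacobi T = -D⁻¹(L+U): T[3,0] = -(-1)/(15) = +0.0667; T[3,3] = 0.
  T[0,:] = [+0.0000  +0.0857  +0.1714  -0.1143  +0.1714]
  T[1,:] = [+0.1538  +0.0000  -0.2308  -0.0769  +0.0769]
  T[2,:] = [-0.1724  +0.0690  +0.0000  +0.1034  +0.2069]
  T[3,:] = [+0.0667  +0.2667  +0.0667  +0.0000  +0.1333]
  T[4,:] = [-0.1429  +0.1429  +0.7143  +0.8571  +0.0000]
moduli |λ_i(T)| = 0.5231, 0.3304, 0.3155, 0.2317, 0.2317.
ρ = 0.5231; 0.5231 < 1: convergent.

0.5231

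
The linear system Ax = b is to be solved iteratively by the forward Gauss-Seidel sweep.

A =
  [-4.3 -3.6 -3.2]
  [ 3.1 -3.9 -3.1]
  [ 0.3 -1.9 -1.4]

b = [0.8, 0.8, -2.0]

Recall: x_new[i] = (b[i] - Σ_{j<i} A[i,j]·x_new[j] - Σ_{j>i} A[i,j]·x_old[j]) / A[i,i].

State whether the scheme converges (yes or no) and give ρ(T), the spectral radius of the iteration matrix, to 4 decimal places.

no, ρ = 1.1777

A = D + L + U where D = diag(-4.3, -3.9, -1.4).
Gauss-Seidel: T = -(D+L)⁻¹U, row 0 first, T[0,1] = -(-3.6)/(-4.3) = -0.8372; later rows by forward substitution.
  T[0,:] = [+0.0000, -0.8372, -0.7442]
  T[1,:] = [+0.0000, -0.6655, -1.3864]
  T[2,:] = [+0.0000, +0.7237, +1.7221]
|eigenvalues of T|: 1.1777, 0.1211, 0.0000.
spectral radius ρ = 1.1777; 1.1777 > 1: divergent.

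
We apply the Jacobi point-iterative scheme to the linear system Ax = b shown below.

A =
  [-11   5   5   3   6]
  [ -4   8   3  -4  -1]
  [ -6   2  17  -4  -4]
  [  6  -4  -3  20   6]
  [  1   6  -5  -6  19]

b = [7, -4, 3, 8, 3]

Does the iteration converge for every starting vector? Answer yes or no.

yes

Write A = D+L+U with D = diag(-11, 8, 17, 20, 19).
Jacobi T = -D⁻¹(L+U): T[4,1] = -(6)/(19) = -0.3158; T[4,4] = 0.
  T[0,:] = [+0.0000 +0.4545 +0.4545 +0.2727 +0.5455]
  T[1,:] = [+0.5000 +0.0000 -0.3750 +0.5000 +0.1250]
  T[2,:] = [+0.3529 -0.1176 +0.0000 +0.2353 +0.2353]
  T[3,:] = [-0.3000 +0.2000 +0.1500 +0.0000 -0.3000]
  T[4,:] = [-0.0526 -0.3158 +0.2632 +0.3158 +0.0000]
|eigenvalues of T|: 0.8562, 0.4052, 0.3523, 0.3523, 0.3203.
ρ(T) = max|λ| = 0.8562; 0.8562 < 1, so it converges for any x₀.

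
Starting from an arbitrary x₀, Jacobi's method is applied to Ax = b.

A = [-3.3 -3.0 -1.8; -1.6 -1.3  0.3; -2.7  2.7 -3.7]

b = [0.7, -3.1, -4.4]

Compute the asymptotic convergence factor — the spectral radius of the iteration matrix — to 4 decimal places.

Split A = D + L + U, D = diag(-3.3, -1.3, -3.7).
T_J = -D⁻¹(L+U): T[0,2] = -(-1.8)/(-3.3) = -0.5455; T[0,0] = 0.
  T[0,:] = [+0.0000, -0.9091, -0.5455]
  T[1,:] = [-1.2308, +0.0000, +0.2308]
  T[2,:] = [-0.7297, +0.7297, +0.0000]
eigenvalue magnitudes: 1.4582, 1.0301, 0.4281.
ρ(T) = max|λ| = 1.4582; 1.4582 > 1: divergent.

1.4582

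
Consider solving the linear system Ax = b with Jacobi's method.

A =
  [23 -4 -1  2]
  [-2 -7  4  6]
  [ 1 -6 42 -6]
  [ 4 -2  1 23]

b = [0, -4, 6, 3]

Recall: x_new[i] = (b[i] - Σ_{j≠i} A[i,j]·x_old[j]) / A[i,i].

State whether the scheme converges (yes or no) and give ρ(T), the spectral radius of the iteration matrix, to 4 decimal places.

yes, ρ = 0.3899

Split A = D + L + U, D = diag(23, -7, 42, 23).
T_J = -D⁻¹(L+U): T[0,1] = -(-4)/(23) = +0.1739; T[0,0] = 0.
  T[0,:] = [+0.0000  +0.1739  +0.0435  -0.0870]
  T[1,:] = [-0.2857  +0.0000  +0.5714  +0.8571]
  T[2,:] = [-0.0238  +0.1429  +0.0000  +0.1429]
  T[3,:] = [-0.1739  +0.0870  -0.0435  +0.0000]
moduli |λ_i(T)| = 0.3899, 0.3186, 0.3186, 0.1241.
ρ = 0.3899; 0.3899 < 1, so it converges for any x₀.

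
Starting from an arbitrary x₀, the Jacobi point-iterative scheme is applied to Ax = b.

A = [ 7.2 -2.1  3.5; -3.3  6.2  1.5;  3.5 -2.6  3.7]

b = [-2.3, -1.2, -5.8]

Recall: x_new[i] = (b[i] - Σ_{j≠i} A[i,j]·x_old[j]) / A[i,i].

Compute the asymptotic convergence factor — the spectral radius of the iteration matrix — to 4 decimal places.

Split A = D + L + U, D = diag(7.2, 6.2, 3.7).
Jacobi T = -D⁻¹(L+U): T[0,2] = -(3.5)/(7.2) = -0.4861; T[0,0] = 0.
  T[0,:] = [+0.0000, +0.2917, -0.4861]
  T[1,:] = [+0.5323, +0.0000, -0.2419]
  T[2,:] = [-0.9459, +0.7027, +0.0000]
|eigenvalues of T|: 0.7709, 0.3863, 0.3863.
spectral radius ρ = 0.7709; 0.7709 < 1 ⇒ converges.

0.7709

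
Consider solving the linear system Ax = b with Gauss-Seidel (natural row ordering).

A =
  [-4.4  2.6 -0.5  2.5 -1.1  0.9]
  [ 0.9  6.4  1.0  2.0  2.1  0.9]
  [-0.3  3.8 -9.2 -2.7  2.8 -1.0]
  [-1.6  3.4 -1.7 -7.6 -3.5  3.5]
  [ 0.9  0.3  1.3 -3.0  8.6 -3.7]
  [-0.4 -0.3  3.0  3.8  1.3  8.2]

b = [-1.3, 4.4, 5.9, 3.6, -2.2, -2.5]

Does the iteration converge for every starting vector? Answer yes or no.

Write A = D+L+U with D = diag(-4.4, 6.4, -9.2, -7.6, 8.6, 8.2).
T_GS = -(D+L)⁻¹U: row 0 first, T[0,3] = -(2.5)/(-4.4) = +0.5682; later rows by forward substitution.
  T[0,:] = [+0.0000  +0.5909  -0.1136  +0.5682  -0.2500  +0.2045]
  T[1,:] = [+0.0000  -0.0831  -0.1403  -0.3924  -0.2930  -0.1694]
  T[2,:] = [+0.0000  -0.0536  -0.0542  -0.4741  +0.1915  -0.1853]
  T[3,:] = [+0.0000  -0.1496  -0.0267  -0.1891  -0.5818  +0.3831]
  T[4,:] = [+0.0000  -0.1030  +0.0157  -0.0401  -0.1955  +0.5764]
  T[5,:] = [+0.0000  +0.1310  +0.0191  +0.2808  +0.2076  -0.1973]
moduli |λ_i(T)| = 0.9345, 0.2385, 0.2385, 0.0702, 0.0702, 0.0000.
ρ(T) = max|λ| = 0.9345; 0.9345 < 1 ⇒ converges.

yes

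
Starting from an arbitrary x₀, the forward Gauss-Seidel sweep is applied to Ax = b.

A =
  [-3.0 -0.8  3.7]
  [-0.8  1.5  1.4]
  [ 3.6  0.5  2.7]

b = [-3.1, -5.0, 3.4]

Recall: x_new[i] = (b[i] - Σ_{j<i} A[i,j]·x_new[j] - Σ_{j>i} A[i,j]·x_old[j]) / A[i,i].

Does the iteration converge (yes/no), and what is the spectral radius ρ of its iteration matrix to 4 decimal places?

Write A = D+L+U with D = diag(-3, 1.5, 2.7).
Gauss-Seidel: T = -(D+L)⁻¹U, row 0 first, T[0,2] = -(3.7)/(-3) = +1.2333; later rows by forward substitution.
  T[0,:] = [+0.0000, -0.2667, +1.2333]
  T[1,:] = [+0.0000, -0.1422, -0.2756]
  T[2,:] = [+0.0000, +0.3819, -1.5934]
|eigenvalues of T|: 1.5169, 0.2188, 0.0000.
ρ(T) = max|λ| = 1.5169; 1.5169 > 1, so it fails to converge.

no, ρ = 1.5169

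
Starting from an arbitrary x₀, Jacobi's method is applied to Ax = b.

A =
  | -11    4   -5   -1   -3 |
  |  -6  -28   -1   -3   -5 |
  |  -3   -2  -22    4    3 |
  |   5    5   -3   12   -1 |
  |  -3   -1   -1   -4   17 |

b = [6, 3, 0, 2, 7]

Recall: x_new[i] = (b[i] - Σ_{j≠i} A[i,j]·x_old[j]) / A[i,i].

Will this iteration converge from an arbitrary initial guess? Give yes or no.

yes

A = D + L + U where D = diag(-11, -28, -22, 12, 17).
Jacobi T = -D⁻¹(L+U): T[2,3] = -(4)/(-22) = +0.1818; T[2,2] = 0.
  T[0,:] = [+0.0000 +0.3636 -0.4545 -0.0909 -0.2727]
  T[1,:] = [-0.2143 +0.0000 -0.0357 -0.1071 -0.1786]
  T[2,:] = [-0.1364 -0.0909 +0.0000 +0.1818 +0.1364]
  T[3,:] = [-0.4167 -0.4167 +0.2500 +0.0000 +0.0833]
  T[4,:] = [+0.1765 +0.0588 +0.0588 +0.2353 +0.0000]
eigenvalue magnitudes: 0.5210, 0.3716, 0.3716, 0.1947, 0.0396.
ρ = 0.5210; 0.5210 < 1 ⇒ converges.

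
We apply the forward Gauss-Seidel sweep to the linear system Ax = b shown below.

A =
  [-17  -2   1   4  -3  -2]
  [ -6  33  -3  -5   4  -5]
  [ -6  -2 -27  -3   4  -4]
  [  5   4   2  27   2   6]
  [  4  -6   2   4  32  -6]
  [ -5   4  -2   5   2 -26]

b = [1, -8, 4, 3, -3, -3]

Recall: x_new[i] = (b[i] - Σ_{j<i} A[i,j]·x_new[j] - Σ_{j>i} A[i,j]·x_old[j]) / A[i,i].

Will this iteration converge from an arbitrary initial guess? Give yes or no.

Split A = D + L + U, D = diag(-17, 33, -27, 27, 32, -26).
GS T = -(D+L)⁻¹U: row 0 first, T[0,3] = -(4)/(-17) = +0.2353; later rows by forward substitution.
  T[0,:] = [+0.0000, -0.1176, +0.0588, +0.2353, -0.1765, -0.1176]
  T[1,:] = [+0.0000, -0.0214, +0.1016, +0.1943, -0.1533, +0.1301]
  T[2,:] = [+0.0000, +0.0277, -0.0206, -0.1778, +0.1987, -0.1316]
  T[3,:] = [+0.0000, +0.0229, -0.0244, -0.0592, -0.0334, -0.2100]
  T[4,:] = [+0.0000, +0.0061, +0.0160, +0.0255, -0.0149, +0.2611]
  T[5,:] = [+0.0000, +0.0221, +0.0024, -0.0111, -0.0125, +0.0325]
|λ(T)| sorted: 0.2094, 0.0997, 0.0997, 0.0841, 0.0181, 0.0000.
ρ(T) = max|λ| = 0.2094; 0.2094 < 1 ⇒ converges.

yes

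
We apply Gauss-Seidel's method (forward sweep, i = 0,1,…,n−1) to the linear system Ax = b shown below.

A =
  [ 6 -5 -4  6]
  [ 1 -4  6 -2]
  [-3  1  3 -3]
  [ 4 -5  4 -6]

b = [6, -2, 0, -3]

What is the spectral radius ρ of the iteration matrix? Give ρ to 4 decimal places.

1.2437

Diagonal D = diag(6, -4, 3, -6); L, U strict lower/upper.
T_GS = -(D+L)⁻¹U: row 0 first, T[0,2] = -(-4)/(6) = +0.6667; later rows by forward substitution.
  T[0,:] = [+0.0000  +0.8333  +0.6667  -1.0000]
  T[1,:] = [+0.0000  +0.2083  +1.6667  -0.7500]
  T[2,:] = [+0.0000  +0.7639  +0.1111  +0.2500]
  T[3,:] = [+0.0000  +0.8912  -0.8704  +0.1250]
|λ(T)| sorted: 1.2437, 0.8186, 0.8186, 0.0000.
spectral radius ρ = 1.2437; 1.2437 > 1, so it fails to converge.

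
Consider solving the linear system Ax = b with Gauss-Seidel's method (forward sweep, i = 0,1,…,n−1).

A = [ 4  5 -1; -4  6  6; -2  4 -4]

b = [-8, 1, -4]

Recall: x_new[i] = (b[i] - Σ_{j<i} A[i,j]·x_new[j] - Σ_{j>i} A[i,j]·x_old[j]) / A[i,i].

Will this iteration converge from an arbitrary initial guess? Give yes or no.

no

Let D = diag(4, 6, -4); L, U the strict triangles.
Gauss-Seidel: T = -(D+L)⁻¹U, row 0 first, T[0,2] = -(-1)/(4) = +0.2500; later rows by forward substitution.
  T[0,:] = [+0.0000  -1.2500  +0.2500]
  T[1,:] = [+0.0000  -0.8333  -0.8333]
  T[2,:] = [+0.0000  -0.2083  -0.9583]
|roots of det(T-λI)|: 1.3172, 0.4745, 0.0000.
ρ(T) = max|λ| = 1.3172; 1.3172 > 1: divergent.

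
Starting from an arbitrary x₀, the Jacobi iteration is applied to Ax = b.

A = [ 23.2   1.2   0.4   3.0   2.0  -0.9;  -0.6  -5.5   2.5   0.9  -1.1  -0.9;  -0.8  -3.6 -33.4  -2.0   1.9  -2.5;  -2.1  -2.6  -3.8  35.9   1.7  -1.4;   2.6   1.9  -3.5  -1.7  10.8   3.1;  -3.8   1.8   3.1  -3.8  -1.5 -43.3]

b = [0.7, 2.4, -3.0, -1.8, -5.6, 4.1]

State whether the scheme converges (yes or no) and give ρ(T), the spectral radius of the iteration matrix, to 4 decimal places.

Diagonal D = diag(23.2, -5.5, -33.4, 35.9, 10.8, -43.3); L, U strict lower/upper.
T_J = -D⁻¹(L+U): T[3,4] = -(1.7)/(35.9) = -0.0474; T[3,3] = 0.
  T[0,:] = [+0.0000  -0.0517  -0.0172  -0.1293  -0.0862  +0.0388]
  T[1,:] = [-0.1091  +0.0000  +0.4545  +0.1636  -0.2000  -0.1636]
  T[2,:] = [-0.0240  -0.1078  +0.0000  -0.0599  +0.0569  -0.0749]
  T[3,:] = [+0.0585  +0.0724  +0.1058  +0.0000  -0.0474  +0.0390]
  T[4,:] = [-0.2407  -0.1759  +0.3241  +0.1574  +0.0000  -0.2870]
  T[5,:] = [-0.0878  +0.0416  +0.0716  -0.0878  -0.0346  +0.0000]
|λ(T)| sorted: 0.2499, 0.1785, 0.1785, 0.1671, 0.0607, 0.0607.
ρ(T) = max|λ| = 0.2499; 0.2499 < 1, so it converges for any x₀.

yes, ρ = 0.2499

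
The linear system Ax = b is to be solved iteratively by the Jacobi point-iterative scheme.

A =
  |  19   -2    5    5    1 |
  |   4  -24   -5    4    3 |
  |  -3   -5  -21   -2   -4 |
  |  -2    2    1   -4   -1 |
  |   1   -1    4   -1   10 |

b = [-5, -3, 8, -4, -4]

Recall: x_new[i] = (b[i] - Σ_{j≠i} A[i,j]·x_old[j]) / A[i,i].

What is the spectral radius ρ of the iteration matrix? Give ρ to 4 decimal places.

Split A = D + L + U, D = diag(19, -24, -21, -4, 10).
T_J = -D⁻¹(L+U): T[2,0] = -(-3)/(-21) = -0.1429; T[2,2] = 0.
  T[0,:] = [+0.0000, +0.1053, -0.2632, -0.2632, -0.0526]
  T[1,:] = [+0.1667, +0.0000, -0.2083, +0.1667, +0.1250]
  T[2,:] = [-0.1429, -0.2381, +0.0000, -0.0952, -0.1905]
  T[3,:] = [-0.5000, +0.5000, +0.2500, +0.0000, -0.2500]
  T[4,:] = [-0.1000, +0.1000, -0.4000, +0.1000, +0.0000]
|λ(T)| sorted: 0.5577, 0.4212, 0.4212, 0.3166, 0.0557.
ρ(T) = max|λ| = 0.5577; 0.5577 < 1: convergent.

0.5577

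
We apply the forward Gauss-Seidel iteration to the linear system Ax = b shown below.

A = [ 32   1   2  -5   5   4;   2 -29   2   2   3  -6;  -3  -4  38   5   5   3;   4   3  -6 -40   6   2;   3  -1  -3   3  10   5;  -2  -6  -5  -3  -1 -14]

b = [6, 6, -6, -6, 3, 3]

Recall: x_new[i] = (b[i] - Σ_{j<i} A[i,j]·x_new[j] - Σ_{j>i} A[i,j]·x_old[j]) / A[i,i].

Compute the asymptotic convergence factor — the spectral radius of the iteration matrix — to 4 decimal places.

0.1591

Let D = diag(32, -29, 38, -40, 10, -14); L, U the strict triangles.
T_GS = -(D+L)⁻¹U: row 0 first, T[0,2] = -(2)/(32) = -0.0625; later rows by forward substitution.
  T[0,:] = [+0.0000 -0.0312 -0.0625 +0.1562 -0.1562 -0.1250]
  T[1,:] = [+0.0000 -0.0022 +0.0647 +0.0797 +0.0927 -0.2155]
  T[2,:] = [+0.0000 -0.0027 +0.0019 -0.1108 -0.1342 -0.1115]
  T[3,:] = [+0.0000 -0.0029 -0.0017 +0.0382 +0.1614 +0.0381]
  T[4,:] = [+0.0000 +0.0092 +0.0263 -0.0836 -0.0325 -0.5289]
  T[5,:] = [+0.0000 +0.0063 -0.0210 -0.0191 -0.0018 +0.1797]
|eigenvalues of T|: 0.1591, 0.1021, 0.1021, 0.0428, 0.0428, 0.0000.
spectral radius ρ = 0.1591; 0.1591 < 1 ⇒ converges.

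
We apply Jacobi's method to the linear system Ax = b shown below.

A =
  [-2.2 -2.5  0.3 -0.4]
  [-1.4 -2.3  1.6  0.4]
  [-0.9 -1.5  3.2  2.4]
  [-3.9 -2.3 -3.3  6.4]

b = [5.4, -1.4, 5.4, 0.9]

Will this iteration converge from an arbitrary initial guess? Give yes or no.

no

Let D = diag(-2.2, -2.3, 3.2, 6.4); L, U the strict triangles.
Jacobi: T = -D⁻¹(L+U), T[1,2] = -(1.6)/(-2.3) = +0.6957; T[1,1] = 0.
  T[0,:] = [+0.0000  -1.1364  +0.1364  -0.1818]
  T[1,:] = [-0.6087  +0.0000  +0.6957  +0.1739]
  T[2,:] = [+0.2812  +0.4688  +0.0000  -0.7500]
  T[3,:] = [+0.6094  +0.3594  +0.5156  +0.0000]
|eigenvalues of T|: 1.2367, 0.9023, 0.7789, 0.7789.
ρ = 1.2367; 1.2367 > 1, so it fails to converge.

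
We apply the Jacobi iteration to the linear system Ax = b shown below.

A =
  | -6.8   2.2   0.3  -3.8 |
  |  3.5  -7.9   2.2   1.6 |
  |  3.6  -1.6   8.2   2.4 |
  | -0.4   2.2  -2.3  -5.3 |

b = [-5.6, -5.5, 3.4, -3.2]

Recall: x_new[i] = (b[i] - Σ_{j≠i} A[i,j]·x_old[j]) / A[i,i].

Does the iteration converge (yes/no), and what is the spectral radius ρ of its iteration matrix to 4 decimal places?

Let D = diag(-6.8, -7.9, 8.2, -5.3); L, U the strict triangles.
T_J = -D⁻¹(L+U): T[1,2] = -(2.2)/(-7.9) = +0.2785; T[1,1] = 0.
  T[0,:] = [+0.0000  +0.3235  +0.0441  -0.5588]
  T[1,:] = [+0.4430  +0.0000  +0.2785  +0.2025]
  T[2,:] = [-0.4390  +0.1951  +0.0000  -0.2927]
  T[3,:] = [-0.0755  +0.4151  -0.4340  +0.0000]
moduli |λ_i(T)| = 0.9031, 0.4995, 0.4995, 0.1882.
ρ = 0.9031; 0.9031 < 1, so it converges for any x₀.

yes, ρ = 0.9031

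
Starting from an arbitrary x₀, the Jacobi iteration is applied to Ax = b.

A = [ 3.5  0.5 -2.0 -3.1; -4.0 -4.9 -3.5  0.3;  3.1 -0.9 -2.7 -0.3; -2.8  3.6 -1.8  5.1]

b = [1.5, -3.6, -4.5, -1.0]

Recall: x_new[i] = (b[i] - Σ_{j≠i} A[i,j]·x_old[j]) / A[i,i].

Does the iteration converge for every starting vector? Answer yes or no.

A = D + L + U where D = diag(3.5, -4.9, -2.7, 5.1).
Jacobi T = -D⁻¹(L+U): T[0,2] = -(-2)/(3.5) = +0.5714; T[0,0] = 0.
  T[0,:] = [+0.0000 -0.1429 +0.5714 +0.8857]
  T[1,:] = [-0.8163 +0.0000 -0.7143 +0.0612]
  T[2,:] = [+1.1481 -0.3333 +0.0000 -0.1111]
  T[3,:] = [+0.5490 -0.7059 +0.3529 +0.0000]
eigenvalue magnitudes: 1.5168, 0.9116, 0.5782, 0.5782.
spectral radius ρ = 1.5168; 1.5168 > 1 ⇒ diverges.

no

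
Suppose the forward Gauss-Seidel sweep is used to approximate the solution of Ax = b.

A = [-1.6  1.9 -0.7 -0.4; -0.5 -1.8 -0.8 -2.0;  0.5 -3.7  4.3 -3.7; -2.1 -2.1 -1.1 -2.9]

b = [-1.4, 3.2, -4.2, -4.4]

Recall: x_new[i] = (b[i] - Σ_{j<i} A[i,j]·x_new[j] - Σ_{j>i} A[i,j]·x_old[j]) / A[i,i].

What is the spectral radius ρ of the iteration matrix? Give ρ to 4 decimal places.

Diagonal D = diag(-1.6, -1.8, 4.3, -2.9); L, U strict lower/upper.
T_GS = -(D+L)⁻¹U: row 0 first, T[0,3] = -(-0.4)/(-1.6) = -0.2500; later rows by forward substitution.
  T[0,:] = [+0.0000 +1.1875 -0.4375 -0.2500]
  T[1,:] = [+0.0000 -0.3299 -0.3229 -1.0417]
  T[2,:] = [+0.0000 -0.4219 -0.2270 -0.0068]
  T[3,:] = [+0.0000 -0.4610 +0.6367 +0.9379]
|λ(T)| sorted: 1.3480, 0.4939, 0.4939, 0.0000.
ρ(T) = max|λ| = 1.3480; 1.3480 > 1: divergent.

1.3480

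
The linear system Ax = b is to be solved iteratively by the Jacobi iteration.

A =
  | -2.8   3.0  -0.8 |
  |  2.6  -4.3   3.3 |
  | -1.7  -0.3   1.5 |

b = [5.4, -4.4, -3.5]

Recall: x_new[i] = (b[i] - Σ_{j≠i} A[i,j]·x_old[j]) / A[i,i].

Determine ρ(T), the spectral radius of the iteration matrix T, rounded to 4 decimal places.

Split A = D + L + U, D = diag(-2.8, -4.3, 1.5).
Jacobi: T = -D⁻¹(L+U), T[1,0] = -(2.6)/(-4.3) = +0.6047; T[1,1] = 0.
  T[0,:] = [+0.0000  +1.0714  -0.2857]
  T[1,:] = [+0.6047  +0.0000  +0.7674]
  T[2,:] = [+1.1333  +0.2000  +0.0000]
moduli |λ_i(T)| = 1.1282, 0.8918, 0.8918.
ρ(T) = max|λ| = 1.1282; 1.1282 > 1 ⇒ diverges.

1.1282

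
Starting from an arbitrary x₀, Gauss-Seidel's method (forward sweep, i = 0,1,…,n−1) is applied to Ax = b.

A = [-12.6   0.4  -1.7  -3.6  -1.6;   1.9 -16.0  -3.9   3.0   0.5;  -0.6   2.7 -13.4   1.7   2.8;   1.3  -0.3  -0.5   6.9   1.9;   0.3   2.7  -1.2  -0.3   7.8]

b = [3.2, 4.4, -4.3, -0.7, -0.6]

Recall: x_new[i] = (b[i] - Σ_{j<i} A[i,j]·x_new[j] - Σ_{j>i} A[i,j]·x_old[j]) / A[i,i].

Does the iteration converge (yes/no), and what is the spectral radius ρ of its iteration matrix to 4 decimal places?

Split A = D + L + U, D = diag(-12.6, -16, -13.4, 6.9, 7.8).
GS T = -(D+L)⁻¹U: row 0 first, T[0,4] = -(-1.6)/(-12.6) = -0.1270; later rows by forward substitution.
  T[0,:] = [+0.0000 +0.0317 -0.1349 -0.2857 -0.1270]
  T[1,:] = [+0.0000 +0.0038 -0.2598 +0.1536 +0.0162]
  T[2,:] = [+0.0000 -0.0007 -0.0463 +0.1706 +0.2179]
  T[3,:] = [+0.0000 -0.0059 +0.0108 +0.0729 -0.2349]
  T[4,:] = [+0.0000 -0.0029 +0.0884 -0.0131 +0.0238]
moduli |λ_i(T)| = 0.1960, 0.1537, 0.1537, 0.0022, 0.0000.
ρ = 0.1960; 0.1960 < 1: convergent.

yes, ρ = 0.1960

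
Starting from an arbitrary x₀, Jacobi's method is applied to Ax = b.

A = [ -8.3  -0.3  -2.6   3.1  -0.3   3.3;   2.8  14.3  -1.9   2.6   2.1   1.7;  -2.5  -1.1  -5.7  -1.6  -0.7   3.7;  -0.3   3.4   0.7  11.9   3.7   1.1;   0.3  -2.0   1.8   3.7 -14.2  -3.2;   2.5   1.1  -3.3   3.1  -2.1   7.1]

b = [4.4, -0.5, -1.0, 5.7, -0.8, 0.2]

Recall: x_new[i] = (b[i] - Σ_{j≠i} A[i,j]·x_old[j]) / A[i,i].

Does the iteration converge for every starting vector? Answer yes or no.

Write A = D+L+U with D = diag(-8.3, 14.3, -5.7, 11.9, -14.2, 7.1).
Jacobi T = -D⁻¹(L+U): T[4,2] = -(1.8)/(-14.2) = +0.1268; T[4,4] = 0.
  T[0,:] = [+0.0000, -0.0361, -0.3133, +0.3735, -0.0361, +0.3976]
  T[1,:] = [-0.1958, +0.0000, +0.1329, -0.1818, -0.1469, -0.1189]
  T[2,:] = [-0.4386, -0.1930, +0.0000, -0.2807, -0.1228, +0.6491]
  T[3,:] = [+0.0252, -0.2857, -0.0588, +0.0000, -0.3109, -0.0924]
  T[4,:] = [+0.0211, -0.1408, +0.1268, +0.2606, +0.0000, -0.2254]
  T[5,:] = [-0.3521, -0.1549, +0.4648, -0.4366, +0.2958, +0.0000]
moduli |λ_i(T)| = 0.6154, 0.4966, 0.3468, 0.3468, 0.2712, 0.1133.
ρ = 0.6154; 0.6154 < 1: convergent.

yes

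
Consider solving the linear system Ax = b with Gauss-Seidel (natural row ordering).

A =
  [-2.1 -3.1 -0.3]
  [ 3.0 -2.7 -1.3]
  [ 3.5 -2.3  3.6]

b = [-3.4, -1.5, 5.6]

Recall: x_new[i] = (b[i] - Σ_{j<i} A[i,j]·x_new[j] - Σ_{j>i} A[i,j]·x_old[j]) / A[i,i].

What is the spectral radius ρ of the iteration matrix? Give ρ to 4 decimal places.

1.4256

Let D = diag(-2.1, -2.7, 3.6); L, U the strict triangles.
T_GS = -(D+L)⁻¹U: row 0 first, T[0,2] = -(-0.3)/(-2.1) = -0.1429; later rows by forward substitution.
  T[0,:] = [+0.0000  -1.4762  -0.1429]
  T[1,:] = [+0.0000  -1.6402  -0.6402]
  T[2,:] = [+0.0000  +0.3873  -0.2701]
|λ(T)| sorted: 1.4256, 0.4847, 0.0000.
ρ = 1.4256; 1.4256 > 1 ⇒ diverges.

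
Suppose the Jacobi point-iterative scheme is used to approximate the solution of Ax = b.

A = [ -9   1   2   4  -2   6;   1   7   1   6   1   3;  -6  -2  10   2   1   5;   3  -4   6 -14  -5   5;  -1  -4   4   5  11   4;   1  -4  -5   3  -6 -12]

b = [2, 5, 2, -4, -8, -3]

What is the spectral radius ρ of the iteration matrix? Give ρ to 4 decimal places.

Split A = D + L + U, D = diag(-9, 7, 10, -14, 11, -12).
Jacobi: T = -D⁻¹(L+U), T[3,5] = -(5)/(-14) = +0.3571; T[3,3] = 0.
  T[0,:] = [+0.0000, +0.1111, +0.2222, +0.4444, -0.2222, +0.6667]
  T[1,:] = [-0.1429, +0.0000, -0.1429, -0.8571, -0.1429, -0.4286]
  T[2,:] = [+0.6000, +0.2000, +0.0000, -0.2000, -0.1000, -0.5000]
  T[3,:] = [+0.2143, -0.2857, +0.4286, +0.0000, -0.3571, +0.3571]
  T[4,:] = [+0.0909, +0.3636, -0.3636, -0.4545, +0.0000, -0.3636]
  T[5,:] = [+0.0833, -0.3333, -0.4167, +0.2500, -0.5000, +0.0000]
eigenvalue magnitudes: 1.1659, 0.8991, 0.5395, 0.3373, 0.3373, 0.2529.
ρ(T) = max|λ| = 1.1659; 1.1659 > 1: divergent.

1.1659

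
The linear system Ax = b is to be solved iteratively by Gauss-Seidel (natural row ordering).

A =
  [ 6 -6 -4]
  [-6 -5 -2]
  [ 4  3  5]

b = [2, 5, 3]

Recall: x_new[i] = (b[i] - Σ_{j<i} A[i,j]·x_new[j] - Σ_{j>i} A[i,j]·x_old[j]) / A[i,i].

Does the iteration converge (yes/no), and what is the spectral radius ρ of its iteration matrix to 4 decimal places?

Diagonal D = diag(6, -5, 5); L, U strict lower/upper.
T_GS = -(D+L)⁻¹U: row 0 first, T[0,1] = -(-6)/(6) = +1.0000; later rows by forward substitution.
  T[0,:] = [+0.0000 +1.0000 +0.6667]
  T[1,:] = [+0.0000 -1.2000 -1.2000]
  T[2,:] = [+0.0000 -0.0800 +0.1867]
|roots of det(T-λI)|: 1.2661, 0.2527, 0.0000.
ρ(T) = max|λ| = 1.2661; 1.2661 > 1 ⇒ diverges.

no, ρ = 1.2661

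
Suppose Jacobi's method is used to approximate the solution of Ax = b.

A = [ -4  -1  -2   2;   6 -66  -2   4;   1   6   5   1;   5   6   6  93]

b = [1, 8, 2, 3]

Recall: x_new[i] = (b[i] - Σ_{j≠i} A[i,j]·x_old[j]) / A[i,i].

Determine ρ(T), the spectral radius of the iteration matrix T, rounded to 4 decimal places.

Let D = diag(-4, -66, 5, 93); L, U the strict triangles.
T_J = -D⁻¹(L+U): T[0,3] = -(2)/(-4) = +0.5000; T[0,0] = 0.
  T[0,:] = [+0.0000  -0.2500  -0.5000  +0.5000]
  T[1,:] = [+0.0909  +0.0000  -0.0303  +0.0606]
  T[2,:] = [-0.2000  -1.2000  +0.0000  -0.2000]
  T[3,:] = [-0.0538  -0.0645  -0.0645  +0.0000]
|roots of det(T-λI)|: 0.4742, 0.3315, 0.3315, 0.0447.
spectral radius ρ = 0.4742; 0.4742 < 1, so it converges for any x₀.

0.4742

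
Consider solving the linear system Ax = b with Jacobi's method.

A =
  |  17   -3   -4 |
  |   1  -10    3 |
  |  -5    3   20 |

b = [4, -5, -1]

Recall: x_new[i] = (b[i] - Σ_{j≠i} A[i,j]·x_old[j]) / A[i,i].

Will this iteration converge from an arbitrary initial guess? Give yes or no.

yes

A = D + L + U where D = diag(17, -10, 20).
Jacobi: T = -D⁻¹(L+U), T[2,0] = -(-5)/(20) = +0.2500; T[2,2] = 0.
  T[0,:] = [+0.0000, +0.1765, +0.2353]
  T[1,:] = [+0.1000, +0.0000, +0.3000]
  T[2,:] = [+0.2500, -0.1500, +0.0000]
eigenvalue magnitudes: 0.2618, 0.1925, 0.1925.
ρ = 0.2618; 0.2618 < 1: convergent.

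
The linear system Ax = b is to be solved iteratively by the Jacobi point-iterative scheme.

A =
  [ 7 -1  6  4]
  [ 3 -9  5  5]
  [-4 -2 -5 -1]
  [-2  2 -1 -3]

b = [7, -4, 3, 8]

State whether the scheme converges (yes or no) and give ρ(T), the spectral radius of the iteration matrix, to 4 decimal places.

no, ρ = 1.2606

A = D + L + U where D = diag(7, -9, -5, -3).
Jacobi: T = -D⁻¹(L+U), T[1,3] = -(5)/(-9) = +0.5556; T[1,1] = 0.
  T[0,:] = [+0.0000  +0.1429  -0.8571  -0.5714]
  T[1,:] = [+0.3333  +0.0000  +0.5556  +0.5556]
  T[2,:] = [-0.8000  -0.4000  +0.0000  -0.2000]
  T[3,:] = [-0.6667  +0.6667  -0.3333  +0.0000]
eigenvalue magnitudes: 1.2606, 0.8742, 0.5325, 0.1461.
ρ = 1.2606; 1.2606 > 1: divergent.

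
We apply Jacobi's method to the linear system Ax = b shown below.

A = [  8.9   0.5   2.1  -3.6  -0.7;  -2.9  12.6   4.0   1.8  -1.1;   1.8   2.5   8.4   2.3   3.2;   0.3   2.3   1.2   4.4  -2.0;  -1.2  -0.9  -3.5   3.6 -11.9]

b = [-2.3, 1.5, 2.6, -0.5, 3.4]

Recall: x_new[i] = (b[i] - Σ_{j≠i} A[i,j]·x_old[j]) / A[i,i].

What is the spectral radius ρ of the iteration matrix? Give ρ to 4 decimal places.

A = D + L + U where D = diag(8.9, 12.6, 8.4, 4.4, -11.9).
T_J = -D⁻¹(L+U): T[3,2] = -(1.2)/(4.4) = -0.2727; T[3,3] = 0.
  T[0,:] = [+0.0000  -0.0562  -0.2360  +0.4045  +0.0787]
  T[1,:] = [+0.2302  +0.0000  -0.3175  -0.1429  +0.0873]
  T[2,:] = [-0.2143  -0.2976  +0.0000  -0.2738  -0.3810]
  T[3,:] = [-0.0682  -0.5227  -0.2727  +0.0000  +0.4545]
  T[4,:] = [-0.1008  -0.0756  -0.2941  +0.3025  +0.0000]
|λ(T)| sorted: 0.5921, 0.4820, 0.4820, 0.4494, 0.1040.
ρ = 0.5921; 0.5921 < 1 ⇒ converges.

0.5921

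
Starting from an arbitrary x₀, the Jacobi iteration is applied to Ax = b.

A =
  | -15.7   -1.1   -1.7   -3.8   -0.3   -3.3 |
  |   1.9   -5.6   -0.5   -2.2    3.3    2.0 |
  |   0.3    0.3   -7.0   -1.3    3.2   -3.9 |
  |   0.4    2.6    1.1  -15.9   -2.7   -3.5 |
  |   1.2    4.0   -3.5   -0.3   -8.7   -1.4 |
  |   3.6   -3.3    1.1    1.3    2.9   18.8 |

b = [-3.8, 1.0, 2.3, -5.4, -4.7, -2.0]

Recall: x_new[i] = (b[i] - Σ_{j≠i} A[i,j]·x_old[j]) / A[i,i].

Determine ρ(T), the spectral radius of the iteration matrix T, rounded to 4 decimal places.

Write A = D+L+U with D = diag(-15.7, -5.6, -7, -15.9, -8.7, 18.8).
Jacobi T = -D⁻¹(L+U): T[1,2] = -(-0.5)/(-5.6) = -0.0893; T[1,1] = 0.
  T[0,:] = [+0.0000, -0.0701, -0.1083, -0.2420, -0.0191, -0.2102]
  T[1,:] = [+0.3393, +0.0000, -0.0893, -0.3929, +0.5893, +0.3571]
  T[2,:] = [+0.0429, +0.0429, +0.0000, -0.1857, +0.4571, -0.5571]
  T[3,:] = [+0.0252, +0.1635, +0.0692, +0.0000, -0.1698, -0.2201]
  T[4,:] = [+0.1379, +0.4598, -0.4023, -0.0345, +0.0000, -0.1609]
  T[5,:] = [-0.1915, +0.1755, -0.0585, -0.0691, -0.1543, +0.0000]
eigenvalue magnitudes: 0.6559, 0.4522, 0.4522, 0.3765, 0.3050, 0.3050.
spectral radius ρ = 0.6559; 0.6559 < 1: convergent.

0.6559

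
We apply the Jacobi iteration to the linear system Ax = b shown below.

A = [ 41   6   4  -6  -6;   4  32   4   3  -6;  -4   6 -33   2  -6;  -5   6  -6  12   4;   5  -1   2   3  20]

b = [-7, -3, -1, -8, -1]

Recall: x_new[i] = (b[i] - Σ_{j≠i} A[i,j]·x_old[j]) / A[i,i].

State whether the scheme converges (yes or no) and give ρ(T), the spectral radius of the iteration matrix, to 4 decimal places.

yes, ρ = 0.5164

Diagonal D = diag(41, 32, -33, 12, 20); L, U strict lower/upper.
T_J = -D⁻¹(L+U): T[2,4] = -(-6)/(-33) = -0.1818; T[2,2] = 0.
  T[0,:] = [+0.0000, -0.1463, -0.0976, +0.1463, +0.1463]
  T[1,:] = [-0.1250, +0.0000, -0.1250, -0.0938, +0.1875]
  T[2,:] = [-0.1212, +0.1818, +0.0000, +0.0606, -0.1818]
  T[3,:] = [+0.4167, -0.5000, +0.5000, +0.0000, -0.3333]
  T[4,:] = [-0.2500, +0.0500, -0.1000, -0.1500, +0.0000]
|roots of det(T-λI)|: 0.5164, 0.3597, 0.1784, 0.1784, 0.0408.
ρ(T) = max|λ| = 0.5164; 0.5164 < 1, so it converges for any x₀.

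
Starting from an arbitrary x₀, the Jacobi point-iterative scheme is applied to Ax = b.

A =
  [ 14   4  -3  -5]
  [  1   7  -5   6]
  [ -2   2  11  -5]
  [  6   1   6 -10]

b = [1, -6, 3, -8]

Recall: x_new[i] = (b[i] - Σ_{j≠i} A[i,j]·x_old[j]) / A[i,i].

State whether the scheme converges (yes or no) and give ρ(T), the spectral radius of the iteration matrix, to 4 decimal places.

Write A = D+L+U with D = diag(14, 7, 11, -10).
Jacobi T = -D⁻¹(L+U): T[2,1] = -(2)/(11) = -0.1818; T[2,2] = 0.
  T[0,:] = [+0.0000 -0.2857 +0.2143 +0.3571]
  T[1,:] = [-0.1429 +0.0000 +0.7143 -0.8571]
  T[2,:] = [+0.1818 -0.1818 +0.0000 +0.4545]
  T[3,:] = [+0.6000 +0.1000 +0.6000 +0.0000]
eigenvalue magnitudes: 0.8719, 0.5977, 0.5977, 0.0640.
ρ(T) = max|λ| = 0.8719; 0.8719 < 1 ⇒ converges.

yes, ρ = 0.8719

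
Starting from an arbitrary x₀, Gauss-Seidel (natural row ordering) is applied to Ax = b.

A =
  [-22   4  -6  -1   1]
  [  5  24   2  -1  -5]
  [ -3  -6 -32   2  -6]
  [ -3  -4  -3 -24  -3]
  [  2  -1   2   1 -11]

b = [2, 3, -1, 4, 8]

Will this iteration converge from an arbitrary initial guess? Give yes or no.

yes

Split A = D + L + U, D = diag(-22, 24, -32, -24, -11).
Gauss-Seidel: T = -(D+L)⁻¹U, row 0 first, T[0,3] = -(-1)/(-22) = -0.0455; later rows by forward substitution.
  T[0,:] = [+0.0000 +0.1818 -0.2727 -0.0455 +0.0455]
  T[1,:] = [+0.0000 -0.0379 -0.0265 +0.0511 +0.1989]
  T[2,:] = [+0.0000 -0.0099 +0.0305 +0.0572 -0.2290]
  T[3,:] = [+0.0000 -0.0152 +0.0347 -0.0100 -0.1352]
  T[4,:] = [+0.0000 +0.0333 -0.0385 -0.0034 -0.0637]
|eigenvalues of T|: 0.1581, 0.1264, 0.0328, 0.0328, 0.0000.
ρ(T) = max|λ| = 0.1581; 0.1581 < 1 ⇒ converges.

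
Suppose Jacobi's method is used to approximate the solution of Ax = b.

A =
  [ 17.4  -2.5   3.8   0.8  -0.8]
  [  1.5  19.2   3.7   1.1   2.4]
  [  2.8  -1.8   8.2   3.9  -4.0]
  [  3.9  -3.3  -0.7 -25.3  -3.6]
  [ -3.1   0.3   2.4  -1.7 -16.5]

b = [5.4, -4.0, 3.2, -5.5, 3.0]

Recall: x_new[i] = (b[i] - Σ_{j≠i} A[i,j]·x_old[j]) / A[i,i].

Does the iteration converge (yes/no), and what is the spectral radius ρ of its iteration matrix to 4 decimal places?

A = D + L + U where D = diag(17.4, 19.2, 8.2, -25.3, -16.5).
Jacobi T = -D⁻¹(L+U): T[0,1] = -(-2.5)/(17.4) = +0.1437; T[0,0] = 0.
  T[0,:] = [+0.0000  +0.1437  -0.2184  -0.0460  +0.0460]
  T[1,:] = [-0.0781  +0.0000  -0.1927  -0.0573  -0.1250]
  T[2,:] = [-0.3415  +0.2195  +0.0000  -0.4756  +0.4878]
  T[3,:] = [+0.1542  -0.1304  -0.0277  +0.0000  -0.1423]
  T[4,:] = [-0.1879  +0.0182  +0.1455  -0.1030  +0.0000]
|roots of det(T-λI)|: 0.4756, 0.2078, 0.2078, 0.1954, 0.1139.
ρ(T) = max|λ| = 0.4756; 0.4756 < 1: convergent.

yes, ρ = 0.4756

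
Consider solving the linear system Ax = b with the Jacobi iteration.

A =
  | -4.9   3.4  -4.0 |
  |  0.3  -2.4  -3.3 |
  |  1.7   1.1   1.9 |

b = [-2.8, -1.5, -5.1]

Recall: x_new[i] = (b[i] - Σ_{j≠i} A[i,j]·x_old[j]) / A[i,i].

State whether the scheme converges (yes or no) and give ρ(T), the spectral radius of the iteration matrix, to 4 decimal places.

no, ρ = 1.4917

Write A = D+L+U with D = diag(-4.9, -2.4, 1.9).
Jacobi: T = -D⁻¹(L+U), T[0,2] = -(-4)/(-4.9) = -0.8163; T[0,0] = 0.
  T[0,:] = [+0.0000, +0.6939, -0.8163]
  T[1,:] = [+0.1250, +0.0000, -1.3750]
  T[2,:] = [-0.8947, -0.5789, +0.0000]
moduli |λ_i(T)| = 1.4917, 0.7822, 0.7822.
ρ(T) = max|λ| = 1.4917; 1.4917 > 1 ⇒ diverges.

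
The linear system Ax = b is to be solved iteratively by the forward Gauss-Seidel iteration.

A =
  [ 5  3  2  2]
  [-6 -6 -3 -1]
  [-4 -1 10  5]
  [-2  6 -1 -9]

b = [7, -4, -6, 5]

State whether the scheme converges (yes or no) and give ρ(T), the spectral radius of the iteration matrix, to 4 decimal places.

yes, ρ = 0.8863

Diagonal D = diag(5, -6, 10, -9); L, U strict lower/upper.
GS T = -(D+L)⁻¹U: row 0 first, T[0,3] = -(2)/(5) = -0.4000; later rows by forward substitution.
  T[0,:] = [+0.0000 -0.6000 -0.4000 -0.4000]
  T[1,:] = [+0.0000 +0.6000 -0.1000 +0.2333]
  T[2,:] = [+0.0000 -0.1800 -0.1700 -0.6367]
  T[3,:] = [+0.0000 +0.5533 +0.0411 +0.3152]
moduli |λ_i(T)| = 0.8863, 0.1939, 0.1939, 0.0000.
ρ(T) = max|λ| = 0.8863; 0.8863 < 1, so it converges for any x₀.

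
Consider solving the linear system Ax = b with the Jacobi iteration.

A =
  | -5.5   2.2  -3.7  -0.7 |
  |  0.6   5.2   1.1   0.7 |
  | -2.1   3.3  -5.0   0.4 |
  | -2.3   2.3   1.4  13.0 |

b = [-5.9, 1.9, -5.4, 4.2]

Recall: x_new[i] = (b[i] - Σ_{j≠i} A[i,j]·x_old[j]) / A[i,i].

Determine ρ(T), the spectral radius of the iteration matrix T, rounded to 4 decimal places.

0.4749

Diagonal D = diag(-5.5, 5.2, -5, 13); L, U strict lower/upper.
T_J = -D⁻¹(L+U): T[3,1] = -(2.3)/(13) = -0.1769; T[3,3] = 0.
  T[0,:] = [+0.0000, +0.4000, -0.6727, -0.1273]
  T[1,:] = [-0.1154, +0.0000, -0.2115, -0.1346]
  T[2,:] = [-0.4200, +0.6600, +0.0000, +0.0800]
  T[3,:] = [+0.1769, -0.1769, -0.1077, +0.0000]
eigenvalue magnitudes: 0.4749, 0.3998, 0.3998, 0.0457.
ρ(T) = max|λ| = 0.4749; 0.4749 < 1 ⇒ converges.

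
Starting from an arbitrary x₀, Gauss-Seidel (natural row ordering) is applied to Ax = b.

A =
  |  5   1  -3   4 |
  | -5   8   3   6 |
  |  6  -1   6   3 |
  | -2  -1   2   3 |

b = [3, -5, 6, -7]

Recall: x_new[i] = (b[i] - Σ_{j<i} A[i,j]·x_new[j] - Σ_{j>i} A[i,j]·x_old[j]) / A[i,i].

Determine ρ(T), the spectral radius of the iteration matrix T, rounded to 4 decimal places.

1.5033

Write A = D+L+U with D = diag(5, 8, 6, 3).
GS T = -(D+L)⁻¹U: row 0 first, T[0,3] = -(4)/(5) = -0.8000; later rows by forward substitution.
  T[0,:] = [+0.0000  -0.2000  +0.6000  -0.8000]
  T[1,:] = [+0.0000  -0.1250  +0.0000  -1.2500]
  T[2,:] = [+0.0000  +0.1792  -0.6000  +0.0917]
  T[3,:] = [+0.0000  -0.2944  +0.8000  -1.0111]
|roots of det(T-λI)|: 1.5033, 0.1290, 0.1290, 0.0000.
spectral radius ρ = 1.5033; 1.5033 > 1, so it fails to converge.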